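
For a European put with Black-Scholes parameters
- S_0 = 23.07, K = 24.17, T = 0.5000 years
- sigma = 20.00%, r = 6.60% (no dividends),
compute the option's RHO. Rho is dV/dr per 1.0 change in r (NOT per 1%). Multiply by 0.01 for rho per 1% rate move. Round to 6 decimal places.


d1 = -0.0253082181; d2 = -0.1667295744
phi(d1) = 0.3988145384; exp(-qT) = 1.0000000000; exp(-rT) = 0.9675385596
N(-d2) = 0.5662085829
Rho = -K*T*exp(-rT)*N(-d2) = -24.1700 * 0.5000 * 0.9675385596 * 0.5662085829 = -6.620509

Answer: Rho = -6.620509


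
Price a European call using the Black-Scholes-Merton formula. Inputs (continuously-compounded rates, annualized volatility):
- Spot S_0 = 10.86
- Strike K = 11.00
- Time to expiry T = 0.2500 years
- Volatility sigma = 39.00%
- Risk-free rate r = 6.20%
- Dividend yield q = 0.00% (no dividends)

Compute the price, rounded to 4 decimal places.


d1 = (ln(S/K) + (r - q + 0.5*sigma^2) * T) / (sigma * sqrt(T)) = 0.11130021
d2 = d1 - sigma * sqrt(T) = -0.08369979
exp(-rT) = 0.98461951; exp(-qT) = 1.00000000
C = S_0 * exp(-qT) * N(d1) - K * exp(-rT) * N(d2)
N(d1) = 0.54431086; N(d2) = 0.46664756
C = 10.8600 * 1.00000000 * 0.54431086 - 11.0000 * 0.98461951 * 0.46664756 = 0.8570

Answer: Price = 0.8570


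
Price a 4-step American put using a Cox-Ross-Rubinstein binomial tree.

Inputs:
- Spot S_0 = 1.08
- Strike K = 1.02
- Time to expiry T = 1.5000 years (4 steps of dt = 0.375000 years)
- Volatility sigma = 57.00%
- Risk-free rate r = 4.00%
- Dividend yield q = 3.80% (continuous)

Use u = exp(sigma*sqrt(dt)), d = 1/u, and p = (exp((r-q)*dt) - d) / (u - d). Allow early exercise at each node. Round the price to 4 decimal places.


dt = T/N = 0.375000
u = exp(sigma*sqrt(dt)) = 1.417723; d = 1/u = 0.705356
p = (exp((r-q)*dt) - d) / (u - d) = 0.414665
Discount per step: exp(-r*dt) = 0.985112
Stock lattice S(k, i) with i counting down-moves:
  k=0: S(0,0) = 1.0800
  k=1: S(1,0) = 1.5311; S(1,1) = 0.7618
  k=2: S(2,0) = 2.1707; S(2,1) = 1.0800; S(2,2) = 0.5373
  k=3: S(3,0) = 3.0775; S(3,1) = 1.5311; S(3,2) = 0.7618; S(3,3) = 0.3790
  k=4: S(4,0) = 4.3630; S(4,1) = 2.1707; S(4,2) = 1.0800; S(4,3) = 0.5373; S(4,4) = 0.2673
Terminal payoffs V(N, i) = max(K - S_T, 0):
  V(4,0) = 0.000000; V(4,1) = 0.000000; V(4,2) = 0.000000; V(4,3) = 0.482670; V(4,4) = 0.752664
Backward induction: V(k, i) = exp(-r*dt) * [p * V(k+1, i) + (1-p) * V(k+1, i+1)]; then take max(V_cont, immediate exercise) for American.
  V(3,0) = exp(-r*dt) * [p*0.000000 + (1-p)*0.000000] = 0.000000; exercise = 0.000000; V(3,0) = max -> 0.000000
  V(3,1) = exp(-r*dt) * [p*0.000000 + (1-p)*0.000000] = 0.000000; exercise = 0.000000; V(3,1) = max -> 0.000000
  V(3,2) = exp(-r*dt) * [p*0.000000 + (1-p)*0.482670] = 0.278317; exercise = 0.258215; V(3,2) = max -> 0.278317
  V(3,3) = exp(-r*dt) * [p*0.482670 + (1-p)*0.752664] = 0.631168; exercise = 0.640991; V(3,3) = max -> 0.640991
  V(2,0) = exp(-r*dt) * [p*0.000000 + (1-p)*0.000000] = 0.000000; exercise = 0.000000; V(2,0) = max -> 0.000000
  V(2,1) = exp(-r*dt) * [p*0.000000 + (1-p)*0.278317] = 0.160483; exercise = 0.000000; V(2,1) = max -> 0.160483
  V(2,2) = exp(-r*dt) * [p*0.278317 + (1-p)*0.640991] = 0.483299; exercise = 0.482670; V(2,2) = max -> 0.483299
  V(1,0) = exp(-r*dt) * [p*0.000000 + (1-p)*0.160483] = 0.092538; exercise = 0.000000; V(1,0) = max -> 0.092538
  V(1,1) = exp(-r*dt) * [p*0.160483 + (1-p)*0.483299] = 0.344236; exercise = 0.258215; V(1,1) = max -> 0.344236
  V(0,0) = exp(-r*dt) * [p*0.092538 + (1-p)*0.344236] = 0.236294; exercise = 0.000000; V(0,0) = max -> 0.236294

Answer: Price = V(0,0) = 0.2363


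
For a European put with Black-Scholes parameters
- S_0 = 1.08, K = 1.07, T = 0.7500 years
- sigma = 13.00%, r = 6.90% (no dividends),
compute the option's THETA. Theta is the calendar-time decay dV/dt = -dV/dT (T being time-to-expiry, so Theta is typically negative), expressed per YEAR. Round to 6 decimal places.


d1 = 0.5985780411; d2 = 0.4859947386
phi(d1) = 0.3335086861; exp(-qT) = 1.0000000000; exp(-rT) = 0.9495662287
Theta = -S*exp(-qT)*phi(d1)*sigma/(2*sqrt(T)) + r*K*exp(-rT)*N(-d2) - q*S*exp(-qT)*N(-d1)
N(-d1) = 0.2747271515; N(-d2) = 0.3134854482; sqrt(T) = 0.8660254038
Term 1 = -1.0800 * 1.0000000000 * 0.3335086861 * 0.1300 / (2 * 0.8660254038) = -0.0270342067
Term 2 = 0.0690 * 1.0700 * 0.9495662287 * 0.3134854482 = 0.0219773596
Term 3 = 0 (no dividend yield, q = 0)
Theta = -0.0270342067 + (0.0219773596) + (0.0000000000) = -0.005057

Answer: Theta = -0.005057


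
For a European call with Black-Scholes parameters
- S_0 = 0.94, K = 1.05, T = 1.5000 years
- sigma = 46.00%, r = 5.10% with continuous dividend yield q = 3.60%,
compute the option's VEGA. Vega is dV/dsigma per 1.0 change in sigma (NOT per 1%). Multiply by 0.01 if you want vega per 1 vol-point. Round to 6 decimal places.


d1 = 0.1251980927; d2 = -0.4381845481
phi(d1) = 0.3958278777; exp(-qT) = 0.9474321065; exp(-rT) = 0.9263529143
Vega = S * exp(-qT) * phi(d1) * sqrt(T) = 0.9400 * 0.9474321065 * 0.3958278777 * 1.2247448714 = 0.431746

Answer: Vega = 0.431746


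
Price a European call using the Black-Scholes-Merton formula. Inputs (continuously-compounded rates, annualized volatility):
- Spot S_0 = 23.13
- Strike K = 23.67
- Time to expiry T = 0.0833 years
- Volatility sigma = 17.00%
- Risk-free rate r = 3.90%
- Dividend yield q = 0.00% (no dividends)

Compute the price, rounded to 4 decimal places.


d1 = (ln(S/K) + (r - q + 0.5*sigma^2) * T) / (sigma * sqrt(T)) = -0.37961028
d2 = d1 - sigma * sqrt(T) = -0.42867524
exp(-rT) = 0.99675657; exp(-qT) = 1.00000000
C = S_0 * exp(-qT) * N(d1) - K * exp(-rT) * N(d2)
N(d1) = 0.35211736; N(d2) = 0.33407979
C = 23.1300 * 1.00000000 * 0.35211736 - 23.6700 * 0.99675657 * 0.33407979 = 0.2625

Answer: Price = 0.2625


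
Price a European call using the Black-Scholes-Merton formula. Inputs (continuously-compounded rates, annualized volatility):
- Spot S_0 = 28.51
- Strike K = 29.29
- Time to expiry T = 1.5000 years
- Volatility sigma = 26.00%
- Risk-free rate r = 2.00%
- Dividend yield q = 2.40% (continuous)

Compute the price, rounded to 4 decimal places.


d1 = (ln(S/K) + (r - q + 0.5*sigma^2) * T) / (sigma * sqrt(T)) = 0.05561203
d2 = d1 - sigma * sqrt(T) = -0.26282164
exp(-rT) = 0.97044553; exp(-qT) = 0.96464029
C = S_0 * exp(-qT) * N(d1) - K * exp(-rT) * N(d2)
N(d1) = 0.52217456; N(d2) = 0.39634403
C = 28.5100 * 0.96464029 * 0.52217456 - 29.2900 * 0.97044553 * 0.39634403 = 3.0950

Answer: Price = 3.0950


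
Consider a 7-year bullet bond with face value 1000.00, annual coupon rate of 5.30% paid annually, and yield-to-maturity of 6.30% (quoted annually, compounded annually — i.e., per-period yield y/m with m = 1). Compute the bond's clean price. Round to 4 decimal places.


Answer: Price = 944.7666

Derivation:
Coupon per period c = face * coupon_rate / m = 53.000000
Periods per year m = 1; per-period yield y/m = 0.063000
Number of cashflows N = 7
Cashflows (t years, CF_t, discount factor 1/(1+y/m)^(m*t), PV):
  t = 1.0000: CF_t = 53.000000, DF = 0.940734, PV = 49.858890
  t = 2.0000: CF_t = 53.000000, DF = 0.884980, PV = 46.903942
  t = 3.0000: CF_t = 53.000000, DF = 0.832531, PV = 44.124122
  t = 4.0000: CF_t = 53.000000, DF = 0.783190, PV = 41.509052
  t = 5.0000: CF_t = 53.000000, DF = 0.736773, PV = 39.048967
  t = 6.0000: CF_t = 53.000000, DF = 0.693107, PV = 36.734682
  t = 7.0000: CF_t = 1053.000000, DF = 0.652029, PV = 686.586911
Price P = sum_t PV_t = 944.766564


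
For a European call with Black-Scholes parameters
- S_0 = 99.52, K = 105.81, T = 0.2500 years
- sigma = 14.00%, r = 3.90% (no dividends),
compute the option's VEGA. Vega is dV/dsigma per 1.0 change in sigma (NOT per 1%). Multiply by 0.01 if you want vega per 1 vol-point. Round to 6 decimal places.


d1 = -0.7012343418; d2 = -0.7712343418
phi(d1) = 0.3119840126; exp(-qT) = 1.0000000000; exp(-rT) = 0.9902973771
Vega = S * exp(-qT) * phi(d1) * sqrt(T) = 99.5200 * 1.0000000000 * 0.3119840126 * 0.5000000000 = 15.524324

Answer: Vega = 15.524324


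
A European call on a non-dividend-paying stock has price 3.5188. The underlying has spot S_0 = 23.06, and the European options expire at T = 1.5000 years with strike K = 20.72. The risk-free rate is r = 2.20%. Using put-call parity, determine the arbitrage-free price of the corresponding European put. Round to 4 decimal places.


Put-call parity: C - P = S_0 * exp(-qT) - K * exp(-rT).
S_0 * exp(-qT) = 23.0600 * 1.00000000 = 23.06000000
K * exp(-rT) = 20.7200 * 0.96753856 = 20.04739895
P = C - S*exp(-qT) + K*exp(-rT)
P = 3.5188 - 23.06000000 + 20.04739895 = 0.5062

Answer: Put price = 0.5062


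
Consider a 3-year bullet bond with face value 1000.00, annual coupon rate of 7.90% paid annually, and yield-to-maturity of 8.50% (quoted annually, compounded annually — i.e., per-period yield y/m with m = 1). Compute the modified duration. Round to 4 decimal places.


Answer: Modified duration = 2.5659

Derivation:
Coupon per period c = face * coupon_rate / m = 79.000000
Periods per year m = 1; per-period yield y/m = 0.085000
Number of cashflows N = 3
Cashflows (t years, CF_t, discount factor 1/(1+y/m)^(m*t), PV):
  t = 1.0000: CF_t = 79.000000, DF = 0.921659, PV = 72.811060
  t = 2.0000: CF_t = 79.000000, DF = 0.849455, PV = 67.106968
  t = 3.0000: CF_t = 1079.000000, DF = 0.782908, PV = 844.757838
Price P = sum_t PV_t = 984.675866
First compute Macaulay numerator sum_t t * PV_t:
  t * PV_t at t = 1.0000: 72.811060
  t * PV_t at t = 2.0000: 134.213935
  t * PV_t at t = 3.0000: 2534.273515
Macaulay duration D = 2741.298510 / 984.675866 = 2.783960
Modified duration = D / (1 + y/m) = 2.783960 / (1 + 0.085000) = 2.565862


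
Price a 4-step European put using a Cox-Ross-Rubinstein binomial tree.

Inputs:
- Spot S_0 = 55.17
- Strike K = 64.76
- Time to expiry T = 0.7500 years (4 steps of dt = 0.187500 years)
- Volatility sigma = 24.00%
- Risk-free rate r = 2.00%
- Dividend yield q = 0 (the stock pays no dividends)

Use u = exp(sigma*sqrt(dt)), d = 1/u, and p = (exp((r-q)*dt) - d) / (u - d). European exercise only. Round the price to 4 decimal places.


Answer: Price = V(0,0) = 10.4670

Derivation:
dt = T/N = 0.187500
u = exp(sigma*sqrt(dt)) = 1.109515; d = 1/u = 0.901295
p = (exp((r-q)*dt) - d) / (u - d) = 0.492086
Discount per step: exp(-r*dt) = 0.996257
Stock lattice S(k, i) with i counting down-moves:
  k=0: S(0,0) = 55.1700
  k=1: S(1,0) = 61.2119; S(1,1) = 49.7244
  k=2: S(2,0) = 67.9156; S(2,1) = 55.1700; S(2,2) = 44.8164
  k=3: S(3,0) = 75.3534; S(3,1) = 61.2119; S(3,2) = 49.7244; S(3,3) = 40.3927
  k=4: S(4,0) = 83.6057; S(4,1) = 67.9156; S(4,2) = 55.1700; S(4,3) = 44.8164; S(4,4) = 36.4058
Terminal payoffs V(N, i) = max(K - S_T, 0):
  V(4,0) = 0.000000; V(4,1) = 0.000000; V(4,2) = 9.590000; V(4,3) = 19.943641; V(4,4) = 28.354235
Backward induction: V(k, i) = exp(-r*dt) * [p * V(k+1, i) + (1-p) * V(k+1, i+1)].
  V(3,0) = exp(-r*dt) * [p*0.000000 + (1-p)*0.000000] = 0.000000
  V(3,1) = exp(-r*dt) * [p*0.000000 + (1-p)*9.590000] = 4.852662
  V(3,2) = exp(-r*dt) * [p*9.590000 + (1-p)*19.943641] = 14.793179
  V(3,3) = exp(-r*dt) * [p*19.943641 + (1-p)*28.354235] = 24.124860
  V(2,0) = exp(-r*dt) * [p*0.000000 + (1-p)*4.852662] = 2.455509
  V(2,1) = exp(-r*dt) * [p*4.852662 + (1-p)*14.793179] = 9.864527
  V(2,2) = exp(-r*dt) * [p*14.793179 + (1-p)*24.124860] = 19.459758
  V(1,0) = exp(-r*dt) * [p*2.455509 + (1-p)*9.864527] = 6.195375
  V(1,1) = exp(-r*dt) * [p*9.864527 + (1-p)*19.459758] = 14.682913
  V(0,0) = exp(-r*dt) * [p*6.195375 + (1-p)*14.682913] = 10.466988


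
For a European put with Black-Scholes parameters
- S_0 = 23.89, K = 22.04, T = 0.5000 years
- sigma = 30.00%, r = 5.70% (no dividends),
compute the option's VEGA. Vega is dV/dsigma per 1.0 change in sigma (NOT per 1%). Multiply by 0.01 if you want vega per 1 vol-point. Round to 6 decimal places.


Answer: Vega = 5.559546

Derivation:
d1 = 0.6203729552; d2 = 0.4082409209
phi(d1) = 0.3291078287; exp(-qT) = 1.0000000000; exp(-rT) = 0.9719022941
Vega = S * exp(-qT) * phi(d1) * sqrt(T) = 23.8900 * 1.0000000000 * 0.3291078287 * 0.7071067812 = 5.559546


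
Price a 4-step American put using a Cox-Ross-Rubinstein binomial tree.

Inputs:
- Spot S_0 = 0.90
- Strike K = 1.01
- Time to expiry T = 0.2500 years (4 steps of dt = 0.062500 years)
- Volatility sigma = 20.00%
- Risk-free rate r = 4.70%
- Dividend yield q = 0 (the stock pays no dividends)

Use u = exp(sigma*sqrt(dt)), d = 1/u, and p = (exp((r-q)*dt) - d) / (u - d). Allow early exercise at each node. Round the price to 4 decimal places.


Answer: Price = V(0,0) = 0.1106

Derivation:
dt = T/N = 0.062500
u = exp(sigma*sqrt(dt)) = 1.051271; d = 1/u = 0.951229
p = (exp((r-q)*dt) - d) / (u - d) = 0.516909
Discount per step: exp(-r*dt) = 0.997067
Stock lattice S(k, i) with i counting down-moves:
  k=0: S(0,0) = 0.9000
  k=1: S(1,0) = 0.9461; S(1,1) = 0.8561
  k=2: S(2,0) = 0.9947; S(2,1) = 0.9000; S(2,2) = 0.8144
  k=3: S(3,0) = 1.0457; S(3,1) = 0.9461; S(3,2) = 0.8561; S(3,3) = 0.7746
  k=4: S(4,0) = 1.0993; S(4,1) = 0.9947; S(4,2) = 0.9000; S(4,3) = 0.8144; S(4,4) = 0.7369
Terminal payoffs V(N, i) = max(K - S_T, 0):
  V(4,0) = 0.000000; V(4,1) = 0.015346; V(4,2) = 0.110000; V(4,3) = 0.195646; V(4,4) = 0.273142
Backward induction: V(k, i) = exp(-r*dt) * [p * V(k+1, i) + (1-p) * V(k+1, i+1)]; then take max(V_cont, immediate exercise) for American.
  V(3,0) = exp(-r*dt) * [p*0.000000 + (1-p)*0.015346] = 0.007392; exercise = 0.000000; V(3,0) = max -> 0.007392
  V(3,1) = exp(-r*dt) * [p*0.015346 + (1-p)*0.110000] = 0.060893; exercise = 0.063856; V(3,1) = max -> 0.063856
  V(3,2) = exp(-r*dt) * [p*0.110000 + (1-p)*0.195646] = 0.150931; exercise = 0.153894; V(3,2) = max -> 0.153894
  V(3,3) = exp(-r*dt) * [p*0.195646 + (1-p)*0.273142] = 0.232400; exercise = 0.235363; V(3,3) = max -> 0.235363
  V(2,0) = exp(-r*dt) * [p*0.007392 + (1-p)*0.063856] = 0.034568; exercise = 0.015346; V(2,0) = max -> 0.034568
  V(2,1) = exp(-r*dt) * [p*0.063856 + (1-p)*0.153894] = 0.107037; exercise = 0.110000; V(2,1) = max -> 0.110000
  V(2,2) = exp(-r*dt) * [p*0.153894 + (1-p)*0.235363] = 0.192684; exercise = 0.195646; V(2,2) = max -> 0.195646
  V(1,0) = exp(-r*dt) * [p*0.034568 + (1-p)*0.110000] = 0.070800; exercise = 0.063856; V(1,0) = max -> 0.070800
  V(1,1) = exp(-r*dt) * [p*0.110000 + (1-p)*0.195646] = 0.150931; exercise = 0.153894; V(1,1) = max -> 0.153894
  V(0,0) = exp(-r*dt) * [p*0.070800 + (1-p)*0.153894] = 0.110616; exercise = 0.110000; V(0,0) = max -> 0.110616


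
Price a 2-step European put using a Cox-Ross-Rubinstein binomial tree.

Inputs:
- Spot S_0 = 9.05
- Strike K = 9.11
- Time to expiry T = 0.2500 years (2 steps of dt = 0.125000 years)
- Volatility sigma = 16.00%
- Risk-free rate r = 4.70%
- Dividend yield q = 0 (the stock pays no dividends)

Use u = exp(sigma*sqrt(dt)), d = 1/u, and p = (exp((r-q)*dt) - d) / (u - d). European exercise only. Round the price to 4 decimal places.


Answer: Price = V(0,0) = 0.2464

Derivation:
dt = T/N = 0.125000
u = exp(sigma*sqrt(dt)) = 1.058199; d = 1/u = 0.945002
p = (exp((r-q)*dt) - d) / (u - d) = 0.537915
Discount per step: exp(-r*dt) = 0.994142
Stock lattice S(k, i) with i counting down-moves:
  k=0: S(0,0) = 9.0500
  k=1: S(1,0) = 9.5767; S(1,1) = 8.5523
  k=2: S(2,0) = 10.1341; S(2,1) = 9.0500; S(2,2) = 8.0819
Terminal payoffs V(N, i) = max(K - S_T, 0):
  V(2,0) = 0.000000; V(2,1) = 0.060000; V(2,2) = 1.028095
Backward induction: V(k, i) = exp(-r*dt) * [p * V(k+1, i) + (1-p) * V(k+1, i+1)].
  V(1,0) = exp(-r*dt) * [p*0.000000 + (1-p)*0.060000] = 0.027563
  V(1,1) = exp(-r*dt) * [p*0.060000 + (1-p)*1.028095] = 0.504370
  V(0,0) = exp(-r*dt) * [p*0.027563 + (1-p)*0.504370] = 0.246436


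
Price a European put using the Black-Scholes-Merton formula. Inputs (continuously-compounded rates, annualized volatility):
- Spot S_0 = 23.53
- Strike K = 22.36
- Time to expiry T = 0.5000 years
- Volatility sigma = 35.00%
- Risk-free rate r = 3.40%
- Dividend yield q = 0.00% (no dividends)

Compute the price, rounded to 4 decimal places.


Answer: Price = 1.5513

Derivation:
d1 = (ln(S/K) + (r - q + 0.5*sigma^2) * T) / (sigma * sqrt(T)) = 0.39851550
d2 = d1 - sigma * sqrt(T) = 0.15102813
exp(-rT) = 0.98314368; exp(-qT) = 1.00000000
P = K * exp(-rT) * N(-d2) - S_0 * exp(-qT) * N(-d1)
N(-d1) = 0.34512512; N(-d2) = 0.43997676
P = 22.3600 * 0.98314368 * 0.43997676 - 23.5300 * 1.00000000 * 0.34512512 = 1.5513


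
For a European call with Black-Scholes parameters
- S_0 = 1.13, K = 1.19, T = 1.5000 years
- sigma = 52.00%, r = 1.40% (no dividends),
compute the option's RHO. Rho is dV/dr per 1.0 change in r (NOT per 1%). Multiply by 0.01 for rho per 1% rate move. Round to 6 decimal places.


d1 = 0.2701729491; d2 = -0.3666943840
phi(d1) = 0.3846446937; exp(-qT) = 1.0000000000; exp(-rT) = 0.9792189646
N(d2) = 0.3569234981
Rho = K*T*exp(-rT)*N(d2) = 1.1900 * 1.5000 * 0.9792189646 * 0.3569234981 = 0.623869

Answer: Rho = 0.623869


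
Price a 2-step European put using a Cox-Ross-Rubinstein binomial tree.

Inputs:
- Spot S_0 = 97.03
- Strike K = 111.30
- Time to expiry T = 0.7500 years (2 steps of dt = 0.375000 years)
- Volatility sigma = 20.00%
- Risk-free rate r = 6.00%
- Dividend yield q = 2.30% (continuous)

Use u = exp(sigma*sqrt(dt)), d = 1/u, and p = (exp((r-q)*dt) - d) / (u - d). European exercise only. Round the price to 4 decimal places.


dt = T/N = 0.375000
u = exp(sigma*sqrt(dt)) = 1.130290; d = 1/u = 0.884728
p = (exp((r-q)*dt) - d) / (u - d) = 0.526316
Discount per step: exp(-r*dt) = 0.977751
Stock lattice S(k, i) with i counting down-moves:
  k=0: S(0,0) = 97.0300
  k=1: S(1,0) = 109.6721; S(1,1) = 85.8452
  k=2: S(2,0) = 123.9613; S(2,1) = 97.0300; S(2,2) = 75.9497
Terminal payoffs V(N, i) = max(K - S_T, 0):
  V(2,0) = 0.000000; V(2,1) = 14.270000; V(2,2) = 35.350303
Backward induction: V(k, i) = exp(-r*dt) * [p * V(k+1, i) + (1-p) * V(k+1, i+1)].
  V(1,0) = exp(-r*dt) * [p*0.000000 + (1-p)*14.270000] = 6.609074
  V(1,1) = exp(-r*dt) * [p*14.270000 + (1-p)*35.350303] = 23.715740
  V(0,0) = exp(-r*dt) * [p*6.609074 + (1-p)*23.715740] = 14.384891

Answer: Price = V(0,0) = 14.3849


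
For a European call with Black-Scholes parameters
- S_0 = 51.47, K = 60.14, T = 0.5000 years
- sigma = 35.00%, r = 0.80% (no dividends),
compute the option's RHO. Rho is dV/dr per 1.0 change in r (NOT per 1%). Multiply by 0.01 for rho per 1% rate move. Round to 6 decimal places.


Answer: Rho = 6.908873

Derivation:
d1 = -0.4891201609; d2 = -0.7366075343
phi(d1) = 0.3539648024; exp(-qT) = 1.0000000000; exp(-rT) = 0.9960079893
N(d2) = 0.2306805259
Rho = K*T*exp(-rT)*N(d2) = 60.1400 * 0.5000 * 0.9960079893 * 0.2306805259 = 6.908873


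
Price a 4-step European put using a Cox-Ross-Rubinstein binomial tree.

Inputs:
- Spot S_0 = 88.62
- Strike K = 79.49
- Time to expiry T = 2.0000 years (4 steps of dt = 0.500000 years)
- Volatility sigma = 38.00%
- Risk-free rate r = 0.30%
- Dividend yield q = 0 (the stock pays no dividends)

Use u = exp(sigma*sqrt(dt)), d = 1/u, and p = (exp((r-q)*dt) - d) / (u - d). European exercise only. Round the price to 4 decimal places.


dt = T/N = 0.500000
u = exp(sigma*sqrt(dt)) = 1.308263; d = 1/u = 0.764372
p = (exp((r-q)*dt) - d) / (u - d) = 0.435986
Discount per step: exp(-r*dt) = 0.998501
Stock lattice S(k, i) with i counting down-moves:
  k=0: S(0,0) = 88.6200
  k=1: S(1,0) = 115.9383; S(1,1) = 67.7387
  k=2: S(2,0) = 151.6778; S(2,1) = 88.6200; S(2,2) = 51.7775
  k=3: S(3,0) = 198.4345; S(3,1) = 115.9383; S(3,2) = 67.7387; S(3,3) = 39.5773
  k=4: S(4,0) = 259.6046; S(4,1) = 151.6778; S(4,2) = 88.6200; S(4,3) = 51.7775; S(4,4) = 30.2518
Terminal payoffs V(N, i) = max(K - S_T, 0):
  V(4,0) = 0.000000; V(4,1) = 0.000000; V(4,2) = 0.000000; V(4,3) = 27.712463; V(4,4) = 49.238213
Backward induction: V(k, i) = exp(-r*dt) * [p * V(k+1, i) + (1-p) * V(k+1, i+1)].
  V(3,0) = exp(-r*dt) * [p*0.000000 + (1-p)*0.000000] = 0.000000
  V(3,1) = exp(-r*dt) * [p*0.000000 + (1-p)*0.000000] = 0.000000
  V(3,2) = exp(-r*dt) * [p*0.000000 + (1-p)*27.712463] = 15.606786
  V(3,3) = exp(-r*dt) * [p*27.712463 + (1-p)*49.238213] = 39.793550
  V(2,0) = exp(-r*dt) * [p*0.000000 + (1-p)*0.000000] = 0.000000
  V(2,1) = exp(-r*dt) * [p*0.000000 + (1-p)*15.606786] = 8.789251
  V(2,2) = exp(-r*dt) * [p*15.606786 + (1-p)*39.793550] = 29.204617
  V(1,0) = exp(-r*dt) * [p*0.000000 + (1-p)*8.789251] = 4.949829
  V(1,1) = exp(-r*dt) * [p*8.789251 + (1-p)*29.204617] = 20.273368
  V(0,0) = exp(-r*dt) * [p*4.949829 + (1-p)*20.273368] = 13.572145

Answer: Price = V(0,0) = 13.5721


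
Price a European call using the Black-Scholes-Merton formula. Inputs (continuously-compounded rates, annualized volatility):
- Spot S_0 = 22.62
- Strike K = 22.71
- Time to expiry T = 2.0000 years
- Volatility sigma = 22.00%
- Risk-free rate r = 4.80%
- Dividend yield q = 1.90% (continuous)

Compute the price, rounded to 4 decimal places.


d1 = (ln(S/K) + (r - q + 0.5*sigma^2) * T) / (sigma * sqrt(T)) = 0.32921964
d2 = d1 - sigma * sqrt(T) = 0.01809266
exp(-rT) = 0.90846402; exp(-qT) = 0.96271294
C = S_0 * exp(-qT) * N(d1) - K * exp(-rT) * N(d2)
N(d1) = 0.62900516; N(d2) = 0.50721753
C = 22.6200 * 0.96271294 * 0.62900516 - 22.7100 * 0.90846402 * 0.50721753 = 3.2331

Answer: Price = 3.2331


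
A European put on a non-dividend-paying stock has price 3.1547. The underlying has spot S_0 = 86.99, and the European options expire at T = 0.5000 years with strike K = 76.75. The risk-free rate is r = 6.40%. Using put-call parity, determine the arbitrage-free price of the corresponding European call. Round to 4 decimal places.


Answer: Call price = 15.8118

Derivation:
Put-call parity: C - P = S_0 * exp(-qT) - K * exp(-rT).
S_0 * exp(-qT) = 86.9900 * 1.00000000 = 86.99000000
K * exp(-rT) = 76.7500 * 0.96850658 = 74.33288017
C = P + S*exp(-qT) - K*exp(-rT)
C = 3.1547 + 86.99000000 - 74.33288017 = 15.8118


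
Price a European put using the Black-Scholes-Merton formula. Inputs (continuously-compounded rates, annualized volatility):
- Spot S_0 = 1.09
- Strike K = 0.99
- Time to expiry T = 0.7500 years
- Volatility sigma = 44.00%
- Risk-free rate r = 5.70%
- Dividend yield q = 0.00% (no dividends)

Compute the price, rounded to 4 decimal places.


Answer: Price = 0.0933

Derivation:
d1 = (ln(S/K) + (r - q + 0.5*sigma^2) * T) / (sigma * sqrt(T)) = 0.55524834
d2 = d1 - sigma * sqrt(T) = 0.17419716
exp(-rT) = 0.95815090; exp(-qT) = 1.00000000
P = K * exp(-rT) * N(-d2) - S_0 * exp(-qT) * N(-d1)
N(-d1) = 0.28936241; N(-d2) = 0.43085526
P = 0.9900 * 0.95815090 * 0.43085526 - 1.0900 * 1.00000000 * 0.28936241 = 0.0933


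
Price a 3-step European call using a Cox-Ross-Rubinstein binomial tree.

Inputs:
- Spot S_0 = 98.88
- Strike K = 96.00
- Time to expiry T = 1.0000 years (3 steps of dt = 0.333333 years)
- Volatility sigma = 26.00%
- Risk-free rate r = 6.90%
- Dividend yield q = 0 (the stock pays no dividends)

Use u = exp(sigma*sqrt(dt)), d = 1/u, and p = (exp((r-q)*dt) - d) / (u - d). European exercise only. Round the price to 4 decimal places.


dt = T/N = 0.333333
u = exp(sigma*sqrt(dt)) = 1.161963; d = 1/u = 0.860612
p = (exp((r-q)*dt) - d) / (u - d) = 0.539750
Discount per step: exp(-r*dt) = 0.977262
Stock lattice S(k, i) with i counting down-moves:
  k=0: S(0,0) = 98.8800
  k=1: S(1,0) = 114.8949; S(1,1) = 85.0974
  k=2: S(2,0) = 133.5037; S(2,1) = 98.8800; S(2,2) = 73.2358
  k=3: S(3,0) = 155.1264; S(3,1) = 114.8949; S(3,2) = 85.0974; S(3,3) = 63.0277
Terminal payoffs V(N, i) = max(S_T - K, 0):
  V(3,0) = 59.126390; V(3,1) = 18.894931; V(3,2) = 0.000000; V(3,3) = 0.000000
Backward induction: V(k, i) = exp(-r*dt) * [p * V(k+1, i) + (1-p) * V(k+1, i+1)].
  V(2,0) = exp(-r*dt) * [p*59.126390 + (1-p)*18.894931] = 39.686494
  V(2,1) = exp(-r*dt) * [p*18.894931 + (1-p)*0.000000] = 9.966649
  V(2,2) = exp(-r*dt) * [p*0.000000 + (1-p)*0.000000] = 0.000000
  V(1,0) = exp(-r*dt) * [p*39.686494 + (1-p)*9.966649] = 25.416580
  V(1,1) = exp(-r*dt) * [p*9.966649 + (1-p)*0.000000] = 5.257183
  V(0,0) = exp(-r*dt) * [p*25.416580 + (1-p)*5.257183] = 15.771274

Answer: Price = V(0,0) = 15.7713


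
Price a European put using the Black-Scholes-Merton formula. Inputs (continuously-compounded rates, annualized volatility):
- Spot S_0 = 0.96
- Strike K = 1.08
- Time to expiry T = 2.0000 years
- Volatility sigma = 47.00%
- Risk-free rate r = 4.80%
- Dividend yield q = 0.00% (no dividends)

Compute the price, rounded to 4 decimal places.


Answer: Price = 0.2634

Derivation:
d1 = (ln(S/K) + (r - q + 0.5*sigma^2) * T) / (sigma * sqrt(T)) = 0.29956799
d2 = d1 - sigma * sqrt(T) = -0.36511238
exp(-rT) = 0.90846402; exp(-qT) = 1.00000000
P = K * exp(-rT) * N(-d2) - S_0 * exp(-qT) * N(-d1)
N(-d1) = 0.38225335; N(-d2) = 0.64248624
P = 1.0800 * 0.90846402 * 0.64248624 - 0.9600 * 1.00000000 * 0.38225335 = 0.2634


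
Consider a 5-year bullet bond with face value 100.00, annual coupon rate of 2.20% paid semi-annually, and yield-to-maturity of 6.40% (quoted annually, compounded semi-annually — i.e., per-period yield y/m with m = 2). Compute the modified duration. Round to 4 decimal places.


Answer: Modified duration = 4.5846

Derivation:
Coupon per period c = face * coupon_rate / m = 1.100000
Periods per year m = 2; per-period yield y/m = 0.032000
Number of cashflows N = 10
Cashflows (t years, CF_t, discount factor 1/(1+y/m)^(m*t), PV):
  t = 0.5000: CF_t = 1.100000, DF = 0.968992, PV = 1.065891
  t = 1.0000: CF_t = 1.100000, DF = 0.938946, PV = 1.032841
  t = 1.5000: CF_t = 1.100000, DF = 0.909831, PV = 1.000815
  t = 2.0000: CF_t = 1.100000, DF = 0.881620, PV = 0.969782
  t = 2.5000: CF_t = 1.100000, DF = 0.854283, PV = 0.939711
  t = 3.0000: CF_t = 1.100000, DF = 0.827793, PV = 0.910572
  t = 3.5000: CF_t = 1.100000, DF = 0.802125, PV = 0.882338
  t = 4.0000: CF_t = 1.100000, DF = 0.777253, PV = 0.854978
  t = 4.5000: CF_t = 1.100000, DF = 0.753152, PV = 0.828467
  t = 5.0000: CF_t = 101.100000, DF = 0.729799, PV = 73.782639
Price P = sum_t PV_t = 82.268033
First compute Macaulay numerator sum_t t * PV_t:
  t * PV_t at t = 0.5000: 0.532946
  t * PV_t at t = 1.0000: 1.032841
  t * PV_t at t = 1.5000: 1.501222
  t * PV_t at t = 2.0000: 1.939563
  t * PV_t at t = 2.5000: 2.349277
  t * PV_t at t = 3.0000: 2.731717
  t * PV_t at t = 3.5000: 3.088182
  t * PV_t at t = 4.0000: 3.419913
  t * PV_t at t = 4.5000: 3.728103
  t * PV_t at t = 5.0000: 368.913193
Macaulay duration D = 389.236957 / 82.268033 = 4.731327
Modified duration = D / (1 + y/m) = 4.731327 / (1 + 0.032000) = 4.584619


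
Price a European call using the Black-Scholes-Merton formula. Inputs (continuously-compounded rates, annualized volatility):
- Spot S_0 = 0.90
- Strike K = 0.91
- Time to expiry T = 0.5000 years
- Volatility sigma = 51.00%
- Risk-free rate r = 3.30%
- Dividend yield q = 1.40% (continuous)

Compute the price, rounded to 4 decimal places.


Answer: Price = 0.1273

Derivation:
d1 = (ln(S/K) + (r - q + 0.5*sigma^2) * T) / (sigma * sqrt(T)) = 0.17601458
d2 = d1 - sigma * sqrt(T) = -0.18460987
exp(-rT) = 0.98363538; exp(-qT) = 0.99302444
C = S_0 * exp(-qT) * N(d1) - K * exp(-rT) * N(d2)
N(d1) = 0.56985876; N(d2) = 0.42676752
C = 0.9000 * 0.99302444 * 0.56985876 - 0.9100 * 0.98363538 * 0.42676752 = 0.1273


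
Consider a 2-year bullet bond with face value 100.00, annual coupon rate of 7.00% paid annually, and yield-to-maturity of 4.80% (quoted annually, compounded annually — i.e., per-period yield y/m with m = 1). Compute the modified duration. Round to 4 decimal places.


Answer: Modified duration = 1.8472

Derivation:
Coupon per period c = face * coupon_rate / m = 7.000000
Periods per year m = 1; per-period yield y/m = 0.048000
Number of cashflows N = 2
Cashflows (t years, CF_t, discount factor 1/(1+y/m)^(m*t), PV):
  t = 1.0000: CF_t = 7.000000, DF = 0.954198, PV = 6.679389
  t = 2.0000: CF_t = 107.000000, DF = 0.910495, PV = 97.422936
Price P = sum_t PV_t = 104.102325
First compute Macaulay numerator sum_t t * PV_t:
  t * PV_t at t = 1.0000: 6.679389
  t * PV_t at t = 2.0000: 194.845871
Macaulay duration D = 201.525261 / 104.102325 = 1.935838
Modified duration = D / (1 + y/m) = 1.935838 / (1 + 0.048000) = 1.847174


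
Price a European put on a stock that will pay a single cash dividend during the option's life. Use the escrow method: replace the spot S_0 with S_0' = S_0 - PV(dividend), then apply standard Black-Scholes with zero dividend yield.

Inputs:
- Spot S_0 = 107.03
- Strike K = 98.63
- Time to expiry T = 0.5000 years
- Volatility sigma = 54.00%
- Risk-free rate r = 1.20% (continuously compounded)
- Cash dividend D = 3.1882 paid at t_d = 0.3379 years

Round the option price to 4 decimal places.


Answer: Price = 12.5487

Derivation:
PV(D) = D * exp(-r * t_d) = 3.1882 * 0.99595341 = 3.17529866
S_0' = S_0 - PV(D) = 107.0300 - 3.17529866 = 103.85470134
d1 = (ln(S_0'/K) + (r + sigma^2/2)*T) / (sigma*sqrt(T)) = 0.34181370
d2 = d1 - sigma*sqrt(T) = -0.04002396
exp(-rT) = 0.99401796
N(-d1) = 0.36624555; N(-d2) = 0.51596299
P = K * exp(-rT) * N(-d2) - S_0' * N(-d1) = 98.6300 * 0.99401796 * 0.51596299 - 103.85470134 * 0.36624555 = 12.5487


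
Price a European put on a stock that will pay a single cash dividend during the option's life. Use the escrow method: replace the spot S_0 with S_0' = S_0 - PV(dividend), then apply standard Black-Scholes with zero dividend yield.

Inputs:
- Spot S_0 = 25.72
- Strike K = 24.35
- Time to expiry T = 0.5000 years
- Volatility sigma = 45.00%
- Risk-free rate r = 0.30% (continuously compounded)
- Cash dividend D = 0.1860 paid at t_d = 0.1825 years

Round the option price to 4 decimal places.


Answer: Price = 2.5772

Derivation:
PV(D) = D * exp(-r * t_d) = 0.1860 * 0.99945265 = 0.18589819
S_0' = S_0 - PV(D) = 25.7200 - 0.18589819 = 25.53410181
d1 = (ln(S_0'/K) + (r + sigma^2/2)*T) / (sigma*sqrt(T)) = 0.31303785
d2 = d1 - sigma*sqrt(T) = -0.00516020
exp(-rT) = 0.99850112
N(-d1) = 0.37712595; N(-d2) = 0.50205861
P = K * exp(-rT) * N(-d2) - S_0' * N(-d1) = 24.3500 * 0.99850112 * 0.50205861 - 25.53410181 * 0.37712595 = 2.5772


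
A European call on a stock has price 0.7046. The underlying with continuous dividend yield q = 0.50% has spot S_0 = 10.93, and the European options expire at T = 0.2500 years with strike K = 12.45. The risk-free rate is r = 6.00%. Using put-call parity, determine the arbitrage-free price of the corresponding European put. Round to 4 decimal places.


Answer: Put price = 2.0529

Derivation:
Put-call parity: C - P = S_0 * exp(-qT) - K * exp(-rT).
S_0 * exp(-qT) = 10.9300 * 0.99875078 = 10.91634604
K * exp(-rT) = 12.4500 * 0.98511194 = 12.26464365
P = C - S*exp(-qT) + K*exp(-rT)
P = 0.7046 - 10.91634604 + 12.26464365 = 2.0529


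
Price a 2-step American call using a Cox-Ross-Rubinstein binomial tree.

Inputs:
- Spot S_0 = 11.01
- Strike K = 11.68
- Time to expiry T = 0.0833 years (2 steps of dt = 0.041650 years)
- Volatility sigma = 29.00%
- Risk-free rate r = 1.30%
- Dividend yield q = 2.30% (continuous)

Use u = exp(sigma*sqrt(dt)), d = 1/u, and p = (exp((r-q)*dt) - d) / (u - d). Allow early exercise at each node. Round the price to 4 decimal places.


dt = T/N = 0.041650
u = exp(sigma*sqrt(dt)) = 1.060971; d = 1/u = 0.942533
p = (exp((r-q)*dt) - d) / (u - d) = 0.481692
Discount per step: exp(-r*dt) = 0.999459
Stock lattice S(k, i) with i counting down-moves:
  k=0: S(0,0) = 11.0100
  k=1: S(1,0) = 11.6813; S(1,1) = 10.3773
  k=2: S(2,0) = 12.3935; S(2,1) = 11.0100; S(2,2) = 9.7809
Terminal payoffs V(N, i) = max(S_T - K, 0):
  V(2,0) = 0.713502; V(2,1) = 0.000000; V(2,2) = 0.000000
Backward induction: V(k, i) = exp(-r*dt) * [p * V(k+1, i) + (1-p) * V(k+1, i+1)]; then take max(V_cont, immediate exercise) for American.
  V(1,0) = exp(-r*dt) * [p*0.713502 + (1-p)*0.000000] = 0.343502; exercise = 0.001286; V(1,0) = max -> 0.343502
  V(1,1) = exp(-r*dt) * [p*0.000000 + (1-p)*0.000000] = 0.000000; exercise = 0.000000; V(1,1) = max -> 0.000000
  V(0,0) = exp(-r*dt) * [p*0.343502 + (1-p)*0.000000] = 0.165373; exercise = 0.000000; V(0,0) = max -> 0.165373

Answer: Price = V(0,0) = 0.1654


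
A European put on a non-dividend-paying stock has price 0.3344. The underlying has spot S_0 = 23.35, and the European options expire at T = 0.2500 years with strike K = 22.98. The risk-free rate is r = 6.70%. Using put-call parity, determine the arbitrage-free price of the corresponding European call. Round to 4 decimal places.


Answer: Call price = 1.0861

Derivation:
Put-call parity: C - P = S_0 * exp(-qT) - K * exp(-rT).
S_0 * exp(-qT) = 23.3500 * 1.00000000 = 23.35000000
K * exp(-rT) = 22.9800 * 0.98338950 = 22.59829074
C = P + S*exp(-qT) - K*exp(-rT)
C = 0.3344 + 23.35000000 - 22.59829074 = 1.0861


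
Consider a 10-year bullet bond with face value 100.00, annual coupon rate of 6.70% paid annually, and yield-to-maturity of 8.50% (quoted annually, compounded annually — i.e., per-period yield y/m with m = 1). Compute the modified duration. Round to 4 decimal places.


Coupon per period c = face * coupon_rate / m = 6.700000
Periods per year m = 1; per-period yield y/m = 0.085000
Number of cashflows N = 10
Cashflows (t years, CF_t, discount factor 1/(1+y/m)^(m*t), PV):
  t = 1.0000: CF_t = 6.700000, DF = 0.921659, PV = 6.175115
  t = 2.0000: CF_t = 6.700000, DF = 0.849455, PV = 5.691350
  t = 3.0000: CF_t = 6.700000, DF = 0.782908, PV = 5.245484
  t = 4.0000: CF_t = 6.700000, DF = 0.721574, PV = 4.834548
  t = 5.0000: CF_t = 6.700000, DF = 0.665045, PV = 4.455804
  t = 6.0000: CF_t = 6.700000, DF = 0.612945, PV = 4.106732
  t = 7.0000: CF_t = 6.700000, DF = 0.564926, PV = 3.785007
  t = 8.0000: CF_t = 6.700000, DF = 0.520669, PV = 3.488485
  t = 9.0000: CF_t = 6.700000, DF = 0.479880, PV = 3.215194
  t = 10.0000: CF_t = 106.700000, DF = 0.442285, PV = 47.191854
Price P = sum_t PV_t = 88.189573
First compute Macaulay numerator sum_t t * PV_t:
  t * PV_t at t = 1.0000: 6.175115
  t * PV_t at t = 2.0000: 11.382701
  t * PV_t at t = 3.0000: 15.736453
  t * PV_t at t = 4.0000: 19.338191
  t * PV_t at t = 5.0000: 22.279022
  t * PV_t at t = 6.0000: 24.640393
  t * PV_t at t = 7.0000: 26.495046
  t * PV_t at t = 8.0000: 27.907882
  t * PV_t at t = 9.0000: 28.936744
  t * PV_t at t = 10.0000: 471.918538
Macaulay duration D = 654.810084 / 88.189573 = 7.425028
Modified duration = D / (1 + y/m) = 7.425028 / (1 + 0.085000) = 6.843344

Answer: Modified duration = 6.8433


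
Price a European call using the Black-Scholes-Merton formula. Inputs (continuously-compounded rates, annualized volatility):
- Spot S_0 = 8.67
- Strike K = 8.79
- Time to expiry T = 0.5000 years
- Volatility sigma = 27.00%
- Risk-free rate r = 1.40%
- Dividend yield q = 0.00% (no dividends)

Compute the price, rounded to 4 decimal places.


Answer: Price = 0.6327

Derivation:
d1 = (ln(S/K) + (r - q + 0.5*sigma^2) * T) / (sigma * sqrt(T)) = 0.06012544
d2 = d1 - sigma * sqrt(T) = -0.13079339
exp(-rT) = 0.99302444; exp(-qT) = 1.00000000
C = S_0 * exp(-qT) * N(d1) - K * exp(-rT) * N(d2)
N(d1) = 0.52397214; N(d2) = 0.44796938
C = 8.6700 * 1.00000000 * 0.52397214 - 8.7900 * 0.99302444 * 0.44796938 = 0.6327


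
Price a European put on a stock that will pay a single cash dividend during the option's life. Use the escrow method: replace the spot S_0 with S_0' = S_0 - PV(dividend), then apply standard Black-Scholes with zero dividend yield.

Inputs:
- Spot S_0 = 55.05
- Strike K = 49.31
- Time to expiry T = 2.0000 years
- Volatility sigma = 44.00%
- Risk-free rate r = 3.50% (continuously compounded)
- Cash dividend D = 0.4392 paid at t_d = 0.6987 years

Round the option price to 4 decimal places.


PV(D) = D * exp(-r * t_d) = 0.4392 * 0.97584209 = 0.42858985
S_0' = S_0 - PV(D) = 55.0500 - 0.42858985 = 54.62141015
d1 = (ln(S_0'/K) + (r + sigma^2/2)*T) / (sigma*sqrt(T)) = 0.58802202
d2 = d1 - sigma*sqrt(T) = -0.03423195
exp(-rT) = 0.93239382
N(-d1) = 0.27825876; N(-d2) = 0.51365391
P = K * exp(-rT) * N(-d2) - S_0' * N(-d1) = 49.3100 * 0.93239382 * 0.51365391 - 54.62141015 * 0.27825876 = 8.4170

Answer: Price = 8.4170


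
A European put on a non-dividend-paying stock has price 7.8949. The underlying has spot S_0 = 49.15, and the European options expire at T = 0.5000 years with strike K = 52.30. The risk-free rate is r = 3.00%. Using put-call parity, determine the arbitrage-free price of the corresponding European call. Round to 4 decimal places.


Put-call parity: C - P = S_0 * exp(-qT) - K * exp(-rT).
S_0 * exp(-qT) = 49.1500 * 1.00000000 = 49.15000000
K * exp(-rT) = 52.3000 * 0.98511194 = 51.52135444
C = P + S*exp(-qT) - K*exp(-rT)
C = 7.8949 + 49.15000000 - 51.52135444 = 5.5235

Answer: Call price = 5.5235


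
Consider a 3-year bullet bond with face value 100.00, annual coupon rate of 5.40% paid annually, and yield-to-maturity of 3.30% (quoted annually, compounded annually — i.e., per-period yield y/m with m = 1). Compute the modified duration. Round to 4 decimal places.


Answer: Modified duration = 2.7623

Derivation:
Coupon per period c = face * coupon_rate / m = 5.400000
Periods per year m = 1; per-period yield y/m = 0.033000
Number of cashflows N = 3
Cashflows (t years, CF_t, discount factor 1/(1+y/m)^(m*t), PV):
  t = 1.0000: CF_t = 5.400000, DF = 0.968054, PV = 5.227493
  t = 2.0000: CF_t = 5.400000, DF = 0.937129, PV = 5.060496
  t = 3.0000: CF_t = 105.400000, DF = 0.907192, PV = 95.617998
Price P = sum_t PV_t = 105.905987
First compute Macaulay numerator sum_t t * PV_t:
  t * PV_t at t = 1.0000: 5.227493
  t * PV_t at t = 2.0000: 10.120993
  t * PV_t at t = 3.0000: 286.853994
Macaulay duration D = 302.202479 / 105.905987 = 2.853498
Modified duration = D / (1 + y/m) = 2.853498 / (1 + 0.033000) = 2.762340


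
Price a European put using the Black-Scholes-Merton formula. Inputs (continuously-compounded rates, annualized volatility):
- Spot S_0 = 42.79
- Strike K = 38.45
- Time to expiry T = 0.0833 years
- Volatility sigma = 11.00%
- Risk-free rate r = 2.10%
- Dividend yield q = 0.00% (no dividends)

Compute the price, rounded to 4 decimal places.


Answer: Price = 0.0001

Derivation:
d1 = (ln(S/K) + (r - q + 0.5*sigma^2) * T) / (sigma * sqrt(T)) = 3.43956462
d2 = d1 - sigma * sqrt(T) = 3.40781671
exp(-rT) = 0.99825223; exp(-qT) = 1.00000000
P = K * exp(-rT) * N(-d2) - S_0 * exp(-qT) * N(-d1)
N(-d1) = 0.00029133; N(-d2) = 0.00032742
P = 38.4500 * 0.99825223 * 0.00032742 - 42.7900 * 1.00000000 * 0.00029133 = 0.0001


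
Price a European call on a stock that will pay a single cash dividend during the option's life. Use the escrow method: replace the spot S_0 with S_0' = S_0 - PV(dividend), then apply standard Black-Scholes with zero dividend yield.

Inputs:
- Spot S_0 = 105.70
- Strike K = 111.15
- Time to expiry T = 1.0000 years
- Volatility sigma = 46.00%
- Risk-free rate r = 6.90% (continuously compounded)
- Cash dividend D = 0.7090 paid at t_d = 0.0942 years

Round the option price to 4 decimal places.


Answer: Price = 19.6198

Derivation:
PV(D) = D * exp(-r * t_d) = 0.7090 * 0.99352128 = 0.70440659
S_0' = S_0 - PV(D) = 105.7000 - 0.70440659 = 104.99559341
d1 = (ln(S_0'/K) + (r + sigma^2/2)*T) / (sigma*sqrt(T)) = 0.25616900
d2 = d1 - sigma*sqrt(T) = -0.20383100
exp(-rT) = 0.93332668
N(d1) = 0.60108983; N(d2) = 0.41924278
C = S_0' * N(d1) - K * exp(-rT) * N(d2) = 104.99559341 * 0.60108983 - 111.1500 * 0.93332668 * 0.41924278 = 19.6198


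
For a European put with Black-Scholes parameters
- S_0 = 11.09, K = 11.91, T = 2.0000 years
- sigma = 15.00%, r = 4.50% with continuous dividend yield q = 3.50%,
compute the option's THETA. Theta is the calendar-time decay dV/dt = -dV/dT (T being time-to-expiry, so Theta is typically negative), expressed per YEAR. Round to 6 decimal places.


Answer: Theta = -0.105701

Derivation:
d1 = -0.1359275231; d2 = -0.3480595575
phi(d1) = 0.3952737647; exp(-qT) = 0.9323938199; exp(-rT) = 0.9139311853
Theta = -S*exp(-qT)*phi(d1)*sigma/(2*sqrt(T)) + r*K*exp(-rT)*N(-d2) - q*S*exp(-qT)*N(-d1)
N(-d1) = 0.5540607115; N(-d2) = 0.6361022720; sqrt(T) = 1.4142135624
Term 1 = -11.0900 * 0.9323938199 * 0.3952737647 * 0.1500 / (2 * 1.4142135624) = -0.2167580264
Term 2 = 0.0450 * 11.9100 * 0.9139311853 * 0.6361022720 = 0.3115765173
Term 3 = -0.0350 * 11.0900 * 0.9323938199 * 0.5540607115 = -0.2005193703
Theta = -0.2167580264 + (0.3115765173) + (-0.2005193703) = -0.105701


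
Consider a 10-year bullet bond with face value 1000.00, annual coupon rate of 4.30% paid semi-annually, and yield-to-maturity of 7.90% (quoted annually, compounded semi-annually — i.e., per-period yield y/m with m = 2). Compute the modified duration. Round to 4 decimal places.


Coupon per period c = face * coupon_rate / m = 21.500000
Periods per year m = 2; per-period yield y/m = 0.039500
Number of cashflows N = 20
Cashflows (t years, CF_t, discount factor 1/(1+y/m)^(m*t), PV):
  t = 0.5000: CF_t = 21.500000, DF = 0.962001, PV = 20.683021
  t = 1.0000: CF_t = 21.500000, DF = 0.925446, PV = 19.897086
  t = 1.5000: CF_t = 21.500000, DF = 0.890280, PV = 19.141016
  t = 2.0000: CF_t = 21.500000, DF = 0.856450, PV = 18.413675
  t = 2.5000: CF_t = 21.500000, DF = 0.823906, PV = 17.713974
  t = 3.0000: CF_t = 21.500000, DF = 0.792598, PV = 17.040860
  t = 3.5000: CF_t = 21.500000, DF = 0.762480, PV = 16.393323
  t = 4.0000: CF_t = 21.500000, DF = 0.733507, PV = 15.770393
  t = 4.5000: CF_t = 21.500000, DF = 0.705634, PV = 15.171133
  t = 5.0000: CF_t = 21.500000, DF = 0.678821, PV = 14.594645
  t = 5.5000: CF_t = 21.500000, DF = 0.653026, PV = 14.040062
  t = 6.0000: CF_t = 21.500000, DF = 0.628212, PV = 13.506553
  t = 6.5000: CF_t = 21.500000, DF = 0.604340, PV = 12.993317
  t = 7.0000: CF_t = 21.500000, DF = 0.581376, PV = 12.499584
  t = 7.5000: CF_t = 21.500000, DF = 0.559284, PV = 12.024612
  t = 8.0000: CF_t = 21.500000, DF = 0.538032, PV = 11.567688
  t = 8.5000: CF_t = 21.500000, DF = 0.517587, PV = 11.128127
  t = 9.0000: CF_t = 21.500000, DF = 0.497919, PV = 10.705269
  t = 9.5000: CF_t = 21.500000, DF = 0.478999, PV = 10.298479
  t = 10.0000: CF_t = 1021.500000, DF = 0.460798, PV = 470.704660
Price P = sum_t PV_t = 754.287474
First compute Macaulay numerator sum_t t * PV_t:
  t * PV_t at t = 0.5000: 10.341510
  t * PV_t at t = 1.0000: 19.897086
  t * PV_t at t = 1.5000: 28.711524
  t * PV_t at t = 2.0000: 36.827351
  t * PV_t at t = 2.5000: 44.284934
  t * PV_t at t = 3.0000: 51.122579
  t * PV_t at t = 3.5000: 57.376632
  t * PV_t at t = 4.0000: 63.081571
  t * PV_t at t = 4.5000: 68.270099
  t * PV_t at t = 5.0000: 72.973223
  t * PV_t at t = 5.5000: 77.220342
  t * PV_t at t = 6.0000: 81.039320
  t * PV_t at t = 6.5000: 84.456562
  t * PV_t at t = 7.0000: 87.497086
  t * PV_t at t = 7.5000: 90.184586
  t * PV_t at t = 8.0000: 92.541503
  t * PV_t at t = 8.5000: 94.589078
  t * PV_t at t = 9.0000: 96.347419
  t * PV_t at t = 9.5000: 97.835549
  t * PV_t at t = 10.0000: 4707.046597
Macaulay duration D = 5961.644549 / 754.287474 = 7.903677
Modified duration = D / (1 + y/m) = 7.903677 / (1 + 0.039500) = 7.603345

Answer: Modified duration = 7.6033
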